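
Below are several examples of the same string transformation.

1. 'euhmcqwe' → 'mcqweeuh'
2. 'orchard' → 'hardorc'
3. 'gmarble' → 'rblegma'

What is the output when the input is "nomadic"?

In each case the input is transformed by: move the first 3 characters to the end (rotate left by 3).
On "nomadic" that produces "adicnom".

adicnom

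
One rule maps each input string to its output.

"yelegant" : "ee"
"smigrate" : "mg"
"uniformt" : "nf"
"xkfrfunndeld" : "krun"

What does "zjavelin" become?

jv

In each case the input is transformed by: delete the last 3 characters, then keep every other character starting from the second (positions 2nd, 4th, 6th, ...).
Starting from "zjavelin": after the first operation, "zjave"; after the second, "jv".
(Check on "uniformt": → "unifo" → "nf" ✓)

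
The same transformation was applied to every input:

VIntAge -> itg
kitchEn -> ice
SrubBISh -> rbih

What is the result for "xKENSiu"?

The rule is to keep every other character starting from the second (positions 2nd, 4th, 6th, ...), then convert every letter to lowercase.
Starting from "xKENSiu": after the first operation, "KNi"; after the second, "kni".

kni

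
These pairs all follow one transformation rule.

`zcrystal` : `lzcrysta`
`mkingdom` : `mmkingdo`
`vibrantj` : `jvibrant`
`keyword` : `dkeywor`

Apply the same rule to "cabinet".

tcabine

Rule — move the last character to the front.
Doing the same to "cabinet": "tcabine".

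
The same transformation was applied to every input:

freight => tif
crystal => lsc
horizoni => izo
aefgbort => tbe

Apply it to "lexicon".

Each output is the input with this applied: reverse the string, then keep one character in every 3, starting at position 1 (positions 1st, 4th, 7th, ...).
"lexicon" → "nil".

nil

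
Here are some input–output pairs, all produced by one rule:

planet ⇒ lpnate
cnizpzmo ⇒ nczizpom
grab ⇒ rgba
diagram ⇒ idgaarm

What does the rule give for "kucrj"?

Each output is the input with this applied: swap each adjacent pair of characters (1↔2, 3↔4, ...).
"kucrj" → "ukrcj".

ukrcj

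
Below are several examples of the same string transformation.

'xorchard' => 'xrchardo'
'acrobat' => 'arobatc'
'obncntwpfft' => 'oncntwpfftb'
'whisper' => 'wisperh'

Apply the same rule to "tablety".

Rule — move the first character to the end, then swap the first and last characters.
On "tablety" that produces "tbletya".

tbletya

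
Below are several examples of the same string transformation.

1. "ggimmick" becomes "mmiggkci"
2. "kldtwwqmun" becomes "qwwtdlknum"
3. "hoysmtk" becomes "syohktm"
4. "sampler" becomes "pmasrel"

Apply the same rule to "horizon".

The rule is to reverse the string, then move the first 3 characters to the end (rotate left by 3).
Starting from "horizon": after the first operation, "noziroh"; after the second, "irohnoz".

irohnoz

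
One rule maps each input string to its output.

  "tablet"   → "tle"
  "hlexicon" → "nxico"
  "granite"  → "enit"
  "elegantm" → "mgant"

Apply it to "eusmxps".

smxp

The transformation: delete the first 3 characters, then move the last character to the front.
Applying both steps to "eusmxps": "mxps", then "smxp".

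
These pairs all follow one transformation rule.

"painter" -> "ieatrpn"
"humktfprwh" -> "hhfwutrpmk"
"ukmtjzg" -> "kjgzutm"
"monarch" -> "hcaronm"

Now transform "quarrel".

leaurrq

The rule is to sort the characters into reverse alphabetical order, then move the last 3 characters to the front (rotate right by 3).
Starting from "quarrel": after the first operation, "urrqlea"; after the second, "leaurrq".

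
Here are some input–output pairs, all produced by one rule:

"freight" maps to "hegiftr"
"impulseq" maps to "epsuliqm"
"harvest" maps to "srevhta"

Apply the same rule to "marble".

Each output is the input with this applied: take characters alternately from the front and the back (1st, last, 2nd, 2nd-last, ...), then move the first 3 characters to the end (rotate left by 3).
For "marble" the result is "lrbmea".
(Check on "impulseq": → "iqmepsul" → "epsuliqm" ✓)

lrbmea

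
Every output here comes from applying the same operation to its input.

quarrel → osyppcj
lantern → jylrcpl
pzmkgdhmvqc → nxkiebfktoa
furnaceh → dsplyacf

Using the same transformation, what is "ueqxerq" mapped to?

What's happening: shift every letter 2 places backward in the alphabet (wrapping around).
Applying that to "ueqxerq" gives "scovcpo".

scovcpo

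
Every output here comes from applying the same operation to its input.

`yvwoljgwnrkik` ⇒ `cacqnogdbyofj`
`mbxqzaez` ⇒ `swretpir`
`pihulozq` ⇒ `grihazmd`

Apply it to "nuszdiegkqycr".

Looking at the pairs, the operation is to move the last 3 characters to the front (rotate right by 3), then shift every letter 8 places backward in the alphabet (wrapping around).
Starting from "nuszdiegkqycr": after the first operation, "ycrnuszdiegkq"; after the second, "qujfmkrvawyci".

qujfmkrvawyci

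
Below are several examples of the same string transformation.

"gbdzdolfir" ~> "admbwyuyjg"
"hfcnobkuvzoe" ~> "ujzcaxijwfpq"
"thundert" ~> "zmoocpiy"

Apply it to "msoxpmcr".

The transformation: move the last 3 characters to the front (rotate right by 3), then shift every letter 5 places backward in the alphabet (wrapping around).
On "msoxpmcr": the first step gives "mcrmsoxp", and the second then gives "hxmhnjsk".

hxmhnjsk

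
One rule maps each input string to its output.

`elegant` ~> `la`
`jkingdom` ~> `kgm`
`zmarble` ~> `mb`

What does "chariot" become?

What's happening: keep one character in every 3, starting at position 2 (positions 2nd, 5th, 8th, ...).
Applying that to "chariot" gives "hi".

hi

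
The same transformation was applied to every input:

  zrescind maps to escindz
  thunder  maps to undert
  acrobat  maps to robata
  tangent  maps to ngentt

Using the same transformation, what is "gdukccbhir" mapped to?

Each output is the input with this applied: move the first 2 characters to the end (rotate left by 2), then delete the last character.
"gdukccbhir" → "ukccbhirg".

ukccbhirg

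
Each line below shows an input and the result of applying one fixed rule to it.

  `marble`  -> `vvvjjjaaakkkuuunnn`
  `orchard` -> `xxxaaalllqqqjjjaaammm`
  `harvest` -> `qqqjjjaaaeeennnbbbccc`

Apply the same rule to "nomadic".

The pattern: shift every letter 9 places forward in the alphabet (wrapping around), then repeat every character 3 times.
Applying both steps to "nomadic": "wxvjmrl", then "wwwxxxvvvjjjmmmrrrlll".

wwwxxxvvvjjjmmmrrrlll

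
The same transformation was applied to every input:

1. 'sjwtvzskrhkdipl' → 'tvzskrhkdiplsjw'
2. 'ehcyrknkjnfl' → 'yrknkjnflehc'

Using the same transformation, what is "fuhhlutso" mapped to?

The pattern: move the first 3 characters to the end (rotate left by 3).
For "fuhhlutso" the result is "hlutsofuh".

hlutsofuh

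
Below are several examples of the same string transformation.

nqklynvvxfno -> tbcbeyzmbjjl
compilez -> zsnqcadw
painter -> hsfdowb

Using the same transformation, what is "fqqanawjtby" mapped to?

hpmteeobokx

What's happening: move the last 3 characters to the front (rotate right by 3), then shift every letter 12 places backward in the alphabet (wrapping around).
On "fqqanawjtby": the first step gives "tbyfqqanawj", and the second then gives "hpmteeobokx".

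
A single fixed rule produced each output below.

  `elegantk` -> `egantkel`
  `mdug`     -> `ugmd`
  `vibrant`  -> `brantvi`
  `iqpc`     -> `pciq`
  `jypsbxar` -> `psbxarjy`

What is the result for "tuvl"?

vltu

The rule is to move the first 2 characters to the end (rotate left by 2).
Doing the same to "tuvl": "vltu".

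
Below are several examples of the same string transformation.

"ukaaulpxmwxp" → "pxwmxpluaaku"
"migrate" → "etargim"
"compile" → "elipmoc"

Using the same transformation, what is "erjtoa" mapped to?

aotjre

Looking at the pairs, the operation is to reverse the string.
Doing the same to "erjtoa": "aotjre".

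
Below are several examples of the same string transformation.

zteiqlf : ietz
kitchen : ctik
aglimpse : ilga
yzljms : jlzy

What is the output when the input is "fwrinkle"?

What's happening: reverse the string, then keep only the last 4 characters.
For "fwrinkle", step one produces "elknirwf"; step two turns that into "irwf".

irwf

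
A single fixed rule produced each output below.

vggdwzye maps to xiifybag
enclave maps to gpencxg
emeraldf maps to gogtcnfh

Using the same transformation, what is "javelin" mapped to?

lcxgnkp

Each output is the input with this applied: shift every letter 2 places forward in the alphabet (wrapping around).
Doing the same to "javelin": "lcxgnkp".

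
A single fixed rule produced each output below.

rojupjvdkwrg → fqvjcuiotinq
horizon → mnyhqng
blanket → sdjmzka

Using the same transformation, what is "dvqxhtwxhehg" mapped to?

The transformation: shift every letter 1 place backward in the alphabet (wrapping around), then reverse the string.
For "dvqxhtwxhehg" the result is "fgdgwvsgwpuc".
(Check on "horizon": → "gnqhynm" → "mnyhqng" ✓)

fgdgwvsgwpuc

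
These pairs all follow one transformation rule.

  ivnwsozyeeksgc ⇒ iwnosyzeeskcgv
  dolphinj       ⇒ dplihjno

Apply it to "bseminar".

bmeniras

In each case the input is transformed by: swap each adjacent pair of characters (1↔2, 3↔4, ...), then move the first character to the end.
Doing the same to "bseminar": "bmeniras".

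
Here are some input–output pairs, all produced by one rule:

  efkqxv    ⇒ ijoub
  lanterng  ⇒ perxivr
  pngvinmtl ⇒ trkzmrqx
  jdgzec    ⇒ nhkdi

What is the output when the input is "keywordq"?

Rule — shift every letter 4 places forward in the alphabet (wrapping around), then delete the last character.
On "keywordq": the first step gives "oicasvhu", and the second then gives "oicasvh".

oicasvh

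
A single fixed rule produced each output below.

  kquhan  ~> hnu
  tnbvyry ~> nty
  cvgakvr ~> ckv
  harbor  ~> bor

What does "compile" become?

elo

The rule is to sort the characters into alphabetical order, then keep every other character starting from the second (positions 2nd, 4th, 6th, ...).
On "compile": the first step gives "ceilmop", and the second then gives "elo".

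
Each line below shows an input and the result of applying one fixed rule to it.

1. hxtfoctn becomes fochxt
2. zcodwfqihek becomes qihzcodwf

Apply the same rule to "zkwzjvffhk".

In each case the input is transformed by: delete the last 2 characters, then move the last 3 characters to the front (rotate right by 3).
So "zkwzjvffhk" becomes "vffzkwzj".

vffzkwzj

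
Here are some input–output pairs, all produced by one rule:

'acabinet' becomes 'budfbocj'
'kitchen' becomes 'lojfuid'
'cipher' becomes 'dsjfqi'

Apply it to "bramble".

What's happening: take characters alternately from the front and the back (1st, last, 2nd, 2nd-last, ...), then shift every letter 1 place forward in the alphabet (wrapping around).
Starting from "bramble": after the first operation, "berlabm"; after the second, "cfsmbcn".

cfsmbcn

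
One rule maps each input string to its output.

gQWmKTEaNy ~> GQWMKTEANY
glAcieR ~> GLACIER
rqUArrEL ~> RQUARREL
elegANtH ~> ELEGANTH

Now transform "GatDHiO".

Rule — convert every letter to uppercase.
For "GatDHiO" the result is "GATDHIO".

GATDHIO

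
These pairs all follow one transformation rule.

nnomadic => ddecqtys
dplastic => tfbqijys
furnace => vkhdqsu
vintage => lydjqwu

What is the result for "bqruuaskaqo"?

The pattern: shift every letter 10 places backward in the alphabet (wrapping around).
For "bqruuaskaqo" the result is "rghkkqiaqge".

rghkkqiaqge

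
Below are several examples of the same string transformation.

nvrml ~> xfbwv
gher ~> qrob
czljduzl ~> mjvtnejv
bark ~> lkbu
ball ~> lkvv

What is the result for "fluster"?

pvecdob

The rule is to shift every letter 10 places forward in the alphabet (wrapping around).
For "fluster" the result is "pvecdob".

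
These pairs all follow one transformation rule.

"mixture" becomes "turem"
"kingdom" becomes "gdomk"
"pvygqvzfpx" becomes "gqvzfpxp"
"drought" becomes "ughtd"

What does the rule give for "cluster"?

The pattern: move the first character to the end, then delete the first 2 characters.
"cluster" → "lusterc" → "sterc".

sterc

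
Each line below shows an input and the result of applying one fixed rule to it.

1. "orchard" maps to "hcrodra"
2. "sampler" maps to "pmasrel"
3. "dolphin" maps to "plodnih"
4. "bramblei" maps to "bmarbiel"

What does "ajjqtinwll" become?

nitqjjallw

Each output is the input with this applied: move the last 3 characters to the front (rotate right by 3), then reverse the string.
On "ajjqtinwll" that produces "nitqjjallw".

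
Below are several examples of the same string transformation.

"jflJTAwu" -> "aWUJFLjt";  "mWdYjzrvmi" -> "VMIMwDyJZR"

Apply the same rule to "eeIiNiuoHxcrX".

CRxEEiInIUOhX

Looking at the pairs, the operation is to move the last 3 characters to the front (rotate right by 3), then flip the case of every letter.
Applying both steps to "eeIiNiuoHxcrX": "crXeeIiNiuoHx", then "CRxEEiInIUOhX".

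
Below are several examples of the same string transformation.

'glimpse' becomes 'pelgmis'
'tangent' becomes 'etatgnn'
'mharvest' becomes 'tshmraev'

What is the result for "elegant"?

atlegen

The transformation: swap each adjacent pair of characters (1↔2, 3↔4, ...), then move the last 2 characters to the front (rotate right by 2).
So "elegant" becomes "atlegen".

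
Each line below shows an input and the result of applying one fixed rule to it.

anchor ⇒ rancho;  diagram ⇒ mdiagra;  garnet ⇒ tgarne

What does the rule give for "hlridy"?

The transformation: move the last character to the front.
So "hlridy" becomes "yhlrid".

yhlrid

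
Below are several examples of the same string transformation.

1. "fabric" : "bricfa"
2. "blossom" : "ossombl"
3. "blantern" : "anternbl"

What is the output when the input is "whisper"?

Looking at the pairs, the operation is to move the first 2 characters to the end (rotate left by 2).
On "whisper" that produces "isperwh".

isperwh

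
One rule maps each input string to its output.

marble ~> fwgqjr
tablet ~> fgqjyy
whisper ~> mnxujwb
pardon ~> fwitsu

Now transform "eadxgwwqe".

The transformation: move the first character to the end, then shift every letter 5 places forward in the alphabet (wrapping around).
For "eadxgwwqe" the result is "ficlbbvjj".
(Check on "marble": → "arblem" → "fwgqjr" ✓)

ficlbbvjj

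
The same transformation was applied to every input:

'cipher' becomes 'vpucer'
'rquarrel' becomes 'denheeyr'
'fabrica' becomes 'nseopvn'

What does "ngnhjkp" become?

tauaxwc

Each output is the input with this applied: shift every letter 13 places forward in the alphabet (wrapping around) — i.e. ROT13, then swap each adjacent pair of characters (1↔2, 3↔4, ...).
"ngnhjkp" → "atauwxc" → "tauaxwc".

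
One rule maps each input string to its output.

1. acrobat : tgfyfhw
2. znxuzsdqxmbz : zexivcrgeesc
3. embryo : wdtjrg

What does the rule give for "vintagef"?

yfljkans

In each case the input is transformed by: shift every letter 5 places forward in the alphabet (wrapping around), then move the first 3 characters to the end (rotate left by 3).
For "vintagef", step one produces "ansyfljk"; step two turns that into "yfljkans".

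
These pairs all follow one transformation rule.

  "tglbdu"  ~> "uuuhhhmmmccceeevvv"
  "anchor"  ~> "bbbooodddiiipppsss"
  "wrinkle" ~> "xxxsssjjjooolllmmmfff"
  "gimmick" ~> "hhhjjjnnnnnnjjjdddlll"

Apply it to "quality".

What's happening: repeat every character 3 times, then shift every letter 1 place forward in the alphabet (wrapping around).
"quality" → "qqquuuaaallliiitttyyy" → "rrrvvvbbbmmmjjjuuuzzz".

rrrvvvbbbmmmjjjuuuzzz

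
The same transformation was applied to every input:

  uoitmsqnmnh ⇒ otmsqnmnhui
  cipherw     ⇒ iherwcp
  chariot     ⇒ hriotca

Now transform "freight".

rightfe

Rule — move the first 2 characters to the end (rotate left by 2), then swap the first and last characters.
Starting from "freight": after the first operation, "eightfr"; after the second, "rightfe".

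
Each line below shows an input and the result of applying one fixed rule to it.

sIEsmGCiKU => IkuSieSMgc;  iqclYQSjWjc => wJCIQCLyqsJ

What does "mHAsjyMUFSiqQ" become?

Each output is the input with this applied: flip the case of every letter, then move the last 3 characters to the front (rotate right by 3).
"mHAsjyMUFSiqQ" → "IQqMhaSJYmufs".

IQqMhaSJYmufs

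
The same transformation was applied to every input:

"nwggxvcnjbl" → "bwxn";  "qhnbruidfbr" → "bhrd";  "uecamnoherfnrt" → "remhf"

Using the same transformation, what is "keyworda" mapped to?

Each output is the input with this applied: move the last 3 characters to the front (rotate right by 3), then keep one character in every 3, starting at position 2 (positions 2nd, 5th, 8th, ...).
Starting from "keyworda": after the first operation, "rdakeywo"; after the second, "deo".

deo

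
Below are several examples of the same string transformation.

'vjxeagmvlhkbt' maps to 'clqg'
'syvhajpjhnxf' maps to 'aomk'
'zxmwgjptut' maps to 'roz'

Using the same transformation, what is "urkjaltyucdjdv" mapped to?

Looking at the pairs, the operation is to shift every letter 5 places forward in the alphabet (wrapping around), then keep one character in every 3, starting at position 3 (positions 3rd, 6th, 9th, ...).
Doing the same to "urkjaltyucdjdv": "pqzo".
(Check on "vjxeagmvlhkbt": → "aocjflraqmpgy" → "clqg" ✓)

pqzo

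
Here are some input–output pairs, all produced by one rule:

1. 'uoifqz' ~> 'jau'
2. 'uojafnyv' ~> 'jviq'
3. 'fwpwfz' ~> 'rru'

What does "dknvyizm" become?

fqdh

Rule — shift every letter 5 places backward in the alphabet (wrapping around), then keep every other character starting from the second (positions 2nd, 4th, 6th, ...).
Doing the same to "dknvyizm": "fqdh".
(Check on "uoifqz": → "pjdalu" → "jau" ✓)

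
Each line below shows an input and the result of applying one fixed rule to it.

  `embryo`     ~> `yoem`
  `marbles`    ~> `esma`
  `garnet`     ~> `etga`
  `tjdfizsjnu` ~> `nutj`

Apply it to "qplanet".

What's happening: move the first 2 characters to the end (rotate left by 2), then keep only the last 4 characters.
For "qplanet", step one produces "lanetqp"; step two turns that into "etqp".

etqp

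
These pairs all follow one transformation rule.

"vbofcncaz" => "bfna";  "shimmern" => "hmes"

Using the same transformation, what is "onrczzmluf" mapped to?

What's happening: swap the first and last characters, then keep every other character starting from the second (positions 2nd, 4th, 6th, ...).
Starting from "onrczzmluf": after the first operation, "fnrczzmluo"; after the second, "nczlo".

nczlo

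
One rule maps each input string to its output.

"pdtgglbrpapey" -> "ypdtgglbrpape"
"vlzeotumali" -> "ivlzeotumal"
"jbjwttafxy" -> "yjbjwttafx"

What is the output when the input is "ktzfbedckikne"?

What's happening: move the last character to the front.
On "ktzfbedckikne" that produces "ektzfbedckikn".

ektzfbedckikn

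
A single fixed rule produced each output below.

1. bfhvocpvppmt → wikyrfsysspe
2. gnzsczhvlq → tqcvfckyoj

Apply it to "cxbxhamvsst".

Each output is the input with this applied: shift every letter 3 places forward in the alphabet (wrapping around), then swap the first and last characters.
For "cxbxhamvsst" the result is "waeakdpyvvf".

waeakdpyvvf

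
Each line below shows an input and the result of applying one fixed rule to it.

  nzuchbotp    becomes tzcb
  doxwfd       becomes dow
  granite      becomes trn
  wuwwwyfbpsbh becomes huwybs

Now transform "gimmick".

The transformation: keep every other character starting from the second (positions 2nd, 4th, 6th, ...), then move the last character to the front.
For "gimmick", step one produces "imc"; step two turns that into "cim".

cim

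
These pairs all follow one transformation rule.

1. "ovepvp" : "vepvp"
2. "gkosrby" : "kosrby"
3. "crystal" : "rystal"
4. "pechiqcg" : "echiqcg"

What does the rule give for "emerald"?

The rule is to delete the first character.
Doing the same to "emerald": "merald".

merald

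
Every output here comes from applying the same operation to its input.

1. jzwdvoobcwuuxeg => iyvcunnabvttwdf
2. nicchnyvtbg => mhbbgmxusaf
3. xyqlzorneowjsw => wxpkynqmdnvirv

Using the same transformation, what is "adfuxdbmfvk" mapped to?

zcetwcaleuj

The pattern: shift every letter 1 place backward in the alphabet (wrapping around).
On "adfuxdbmfvk" that produces "zcetwcaleuj".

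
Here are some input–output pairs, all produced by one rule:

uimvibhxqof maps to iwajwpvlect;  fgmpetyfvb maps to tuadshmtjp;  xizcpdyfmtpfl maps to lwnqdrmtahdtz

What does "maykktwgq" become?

aomyyhkue

Rule — shift every letter 12 places backward in the alphabet (wrapping around).
"maykktwgq" → "aomyyhkue".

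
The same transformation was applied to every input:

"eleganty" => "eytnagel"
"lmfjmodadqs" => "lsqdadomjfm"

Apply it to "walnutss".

Looking at the pairs, the operation is to move the first character to the end, then reverse the string.
"walnutss" → "alnutssw" → "wsstunla".
(Check on "lmfjmodadqs": → "mfjmodadqsl" → "lsqdadomjfm" ✓)

wsstunla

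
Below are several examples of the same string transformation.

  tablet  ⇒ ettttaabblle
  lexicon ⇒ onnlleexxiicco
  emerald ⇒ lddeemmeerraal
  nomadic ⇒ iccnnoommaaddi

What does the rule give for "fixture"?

reeffiixxttuur

Looking at the pairs, the operation is to double every character, then move the last 3 characters to the front (rotate right by 3).
Applying both steps to "fixture": "ffiixxttuurree", then "reeffiixxttuur".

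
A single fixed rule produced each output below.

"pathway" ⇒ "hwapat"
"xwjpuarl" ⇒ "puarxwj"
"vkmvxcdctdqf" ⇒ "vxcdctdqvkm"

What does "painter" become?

Each output is the input with this applied: delete the last character, then move the first 3 characters to the end (rotate left by 3).
For "painter", step one produces "painte"; step two turns that into "ntepai".

ntepai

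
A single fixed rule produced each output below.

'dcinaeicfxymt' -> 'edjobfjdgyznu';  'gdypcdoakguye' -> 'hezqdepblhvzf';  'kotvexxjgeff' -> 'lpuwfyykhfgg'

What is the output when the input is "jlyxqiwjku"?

kmzyrjxklv

The pattern: shift every letter 1 place forward in the alphabet (wrapping around).
Applying that to "jlyxqiwjku" gives "kmzyrjxklv".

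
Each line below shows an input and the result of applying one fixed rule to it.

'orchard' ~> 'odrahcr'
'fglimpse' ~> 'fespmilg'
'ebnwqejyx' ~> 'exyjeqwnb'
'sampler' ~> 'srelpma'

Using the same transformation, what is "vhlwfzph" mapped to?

Looking at the pairs, the operation is to reverse the string, then move the last character to the front.
Starting from "vhlwfzph": after the first operation, "hpzfwlhv"; after the second, "vhpzfwlh".
(Check on "orchard": → "drahcro" → "odrahcr" ✓)

vhpzfwlh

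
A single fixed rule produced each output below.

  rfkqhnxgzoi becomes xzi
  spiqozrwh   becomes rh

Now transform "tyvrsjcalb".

cl

Each output is the input with this applied: keep every other character starting from the first (positions 1st, 3rd, 5th, ...), then delete the first 3 characters.
Working it through for "tyvrsjcalb": intermediate "tvscl", final "cl".
(Check on "rfkqhnxgzoi": → "rkhxzi" → "xzi" ✓)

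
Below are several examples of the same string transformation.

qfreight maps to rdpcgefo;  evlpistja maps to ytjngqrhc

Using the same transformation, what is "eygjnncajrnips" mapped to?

qwehllayhplgnc

In each case the input is transformed by: swap the first and last characters, then shift every letter 2 places backward in the alphabet (wrapping around).
Applying both steps to "eygjnncajrnips": "sygjnncajrnipe", then "qwehllayhplgnc".
(Check on "evlpistja": → "avlpistje" → "ytjngqrhc" ✓)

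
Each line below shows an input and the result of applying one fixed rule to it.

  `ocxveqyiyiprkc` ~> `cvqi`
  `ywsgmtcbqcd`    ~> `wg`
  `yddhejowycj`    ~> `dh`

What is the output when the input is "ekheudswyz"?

ke

Each output is the input with this applied: keep every other character starting from the second (positions 2nd, 4th, 6th, ...), then delete the last 3 characters.
Starting from "ekheudswyz": after the first operation, "kedwz"; after the second, "ke".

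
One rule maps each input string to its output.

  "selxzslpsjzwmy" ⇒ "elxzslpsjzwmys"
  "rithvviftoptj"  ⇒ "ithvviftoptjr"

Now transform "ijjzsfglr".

jjzsfglri

Each output is the input with this applied: move the first character to the end.
On "ijjzsfglr" that produces "jjzsfglri".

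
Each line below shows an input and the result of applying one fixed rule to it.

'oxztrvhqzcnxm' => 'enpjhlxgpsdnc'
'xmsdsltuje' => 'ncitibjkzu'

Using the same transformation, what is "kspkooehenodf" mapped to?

The pattern: shift every letter 10 places backward in the alphabet (wrapping around).
"kspkooehenodf" → "aifaeeuxudetv".

aifaeeuxudetv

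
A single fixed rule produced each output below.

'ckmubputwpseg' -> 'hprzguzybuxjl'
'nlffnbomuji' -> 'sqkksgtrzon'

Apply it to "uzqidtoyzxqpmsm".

The transformation: shift every letter 5 places forward in the alphabet (wrapping around).
On "uzqidtoyzxqpmsm" that produces "zevniytdecvurxr".

zevniytdecvurxr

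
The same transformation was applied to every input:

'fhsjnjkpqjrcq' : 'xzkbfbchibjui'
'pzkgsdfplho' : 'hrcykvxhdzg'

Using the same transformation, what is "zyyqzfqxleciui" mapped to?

The rule is to shift every letter 8 places backward in the alphabet (wrapping around).
So "zyyqzfqxleciui" becomes "rqqirxipdwuama".

rqqirxipdwuama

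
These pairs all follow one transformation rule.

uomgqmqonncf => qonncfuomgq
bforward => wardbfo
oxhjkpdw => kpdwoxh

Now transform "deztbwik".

bwikdez

In each case the input is transformed by: swap the front and back halves of the string, then delete the last character.
Doing the same to "deztbwik": "bwikdez".
(Check on "uomgqmqonncf": → "qonncfuomgqm" → "qonncfuomgq" ✓)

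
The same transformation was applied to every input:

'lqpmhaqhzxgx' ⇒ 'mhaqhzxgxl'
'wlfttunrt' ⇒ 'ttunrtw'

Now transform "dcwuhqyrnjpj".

uhqyrnjpjd

In each case the input is transformed by: move the first 3 characters to the end (rotate left by 3), then delete the last 2 characters.
On "dcwuhqyrnjpj" that produces "uhqyrnjpjd".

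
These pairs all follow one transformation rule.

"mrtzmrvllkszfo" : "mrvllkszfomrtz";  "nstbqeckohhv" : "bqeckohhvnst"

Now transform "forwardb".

orwardbf

What's happening: swap the front and back halves of the string, then move the last 3 characters to the front (rotate right by 3).
Working it through for "forwardb": intermediate "ardbforw", final "orwardbf".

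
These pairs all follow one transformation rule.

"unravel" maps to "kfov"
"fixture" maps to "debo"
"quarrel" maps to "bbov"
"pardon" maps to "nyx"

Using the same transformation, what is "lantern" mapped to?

Looking at the pairs, the operation is to shift every letter 10 places forward in the alphabet (wrapping around), then delete the first 3 characters.
Working it through for "lantern": intermediate "vkxdobx", final "dobx".

dobx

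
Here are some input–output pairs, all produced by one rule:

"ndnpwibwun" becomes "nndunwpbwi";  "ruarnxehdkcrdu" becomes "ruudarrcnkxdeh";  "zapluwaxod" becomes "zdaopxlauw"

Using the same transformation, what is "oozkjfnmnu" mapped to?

The transformation: take characters alternately from the front and the back (1st, last, 2nd, 2nd-last, ...).
For "oozkjfnmnu" the result is "ouonzmknjf".

ouonzmknjf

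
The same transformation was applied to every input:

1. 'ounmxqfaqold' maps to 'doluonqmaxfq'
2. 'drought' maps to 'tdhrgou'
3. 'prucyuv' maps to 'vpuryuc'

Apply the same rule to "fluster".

rfeltus

The transformation: take characters alternately from the front and the back (1st, last, 2nd, 2nd-last, ...), then swap each adjacent pair of characters (1↔2, 3↔4, ...).
"fluster" → "frleuts" → "rfeltus".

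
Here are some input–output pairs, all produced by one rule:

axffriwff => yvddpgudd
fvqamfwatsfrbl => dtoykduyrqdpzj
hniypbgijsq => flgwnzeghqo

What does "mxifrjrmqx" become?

kvgdphpkov

What's happening: shift every letter 2 places backward in the alphabet (wrapping around).
"mxifrjrmqx" → "kvgdphpkov".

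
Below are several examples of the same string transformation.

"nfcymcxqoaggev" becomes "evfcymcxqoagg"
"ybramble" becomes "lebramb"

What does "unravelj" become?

ljnrave

The pattern: delete the first character, then move the last 2 characters to the front (rotate right by 2).
Starting from "unravelj": after the first operation, "nravelj"; after the second, "ljnrave".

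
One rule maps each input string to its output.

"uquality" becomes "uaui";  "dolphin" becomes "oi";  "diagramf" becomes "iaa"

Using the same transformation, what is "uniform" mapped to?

Rule — swap each adjacent pair of characters (1↔2, 3↔4, ...), then keep only the vowels.
Working it through for "uniform": intermediate "nufirom", final "uio".

uio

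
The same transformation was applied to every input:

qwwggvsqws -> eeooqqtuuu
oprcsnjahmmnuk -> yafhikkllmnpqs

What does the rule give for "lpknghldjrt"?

befhijjlnpr

In each case the input is transformed by: sort the characters into alphabetical order, then shift every letter 2 places backward in the alphabet (wrapping around).
Working it through for "lpknghldjrt": intermediate "dghjkllnprt", final "befhijjlnpr".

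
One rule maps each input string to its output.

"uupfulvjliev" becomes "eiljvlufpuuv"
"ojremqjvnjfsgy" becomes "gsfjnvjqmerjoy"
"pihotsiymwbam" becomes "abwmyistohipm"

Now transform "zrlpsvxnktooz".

Each output is the input with this applied: move the last character to the front, then reverse the string.
"zrlpsvxnktooz" → "zzrlpsvxnktoo" → "ootknxvsplrzz".

ootknxvsplrzz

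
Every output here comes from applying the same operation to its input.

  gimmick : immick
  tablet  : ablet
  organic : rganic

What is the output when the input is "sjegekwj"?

The pattern: delete the first character.
Doing the same to "sjegekwj": "jegekwj".

jegekwj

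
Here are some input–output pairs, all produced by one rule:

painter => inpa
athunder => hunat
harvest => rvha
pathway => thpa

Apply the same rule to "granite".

angr

The pattern: delete the last 3 characters, then move the first 2 characters to the end (rotate left by 2).
Starting from "granite": after the first operation, "gran"; after the second, "angr".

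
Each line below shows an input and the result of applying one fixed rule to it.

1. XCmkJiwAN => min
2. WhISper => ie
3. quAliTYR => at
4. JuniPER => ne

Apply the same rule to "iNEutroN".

Rule — keep one character in every 3, starting at position 3 (positions 3rd, 6th, 9th, ...), then convert every letter to lowercase.
On "iNEutroN": the first step gives "Er", and the second then gives "er".

er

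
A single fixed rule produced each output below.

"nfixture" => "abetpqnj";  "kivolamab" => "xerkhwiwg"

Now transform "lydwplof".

Rule — shift every letter 4 places backward in the alphabet (wrapping around), then swap the first and last characters.
Starting from "lydwplof": after the first operation, "huzslhkb"; after the second, "buzslhkh".

buzslhkh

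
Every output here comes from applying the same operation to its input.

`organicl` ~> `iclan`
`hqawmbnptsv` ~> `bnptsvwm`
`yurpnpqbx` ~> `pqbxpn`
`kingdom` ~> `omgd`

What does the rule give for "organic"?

ican

The rule is to delete the first 3 characters, then move the first 2 characters to the end (rotate left by 2).
Applying both steps to "organic": "anic", then "ican".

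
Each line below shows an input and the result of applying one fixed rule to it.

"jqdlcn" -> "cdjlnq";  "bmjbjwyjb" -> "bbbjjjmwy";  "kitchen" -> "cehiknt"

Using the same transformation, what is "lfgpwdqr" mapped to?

Each output is the input with this applied: sort the characters into alphabetical order.
"lfgpwdqr" → "dfglpqrw".

dfglpqrw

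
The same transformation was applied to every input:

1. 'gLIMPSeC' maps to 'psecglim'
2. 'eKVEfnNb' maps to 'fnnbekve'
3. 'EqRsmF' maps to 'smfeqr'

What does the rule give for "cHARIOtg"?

iotgchar

The rule is to swap the front and back halves of the string, then convert every letter to lowercase.
"cHARIOtg" → "iotgchar".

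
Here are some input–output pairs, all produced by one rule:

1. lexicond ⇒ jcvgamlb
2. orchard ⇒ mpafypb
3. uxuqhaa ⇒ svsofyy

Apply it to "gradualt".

epybsyjr

What's happening: shift every letter 2 places backward in the alphabet (wrapping around).
"gradualt" → "epybsyjr".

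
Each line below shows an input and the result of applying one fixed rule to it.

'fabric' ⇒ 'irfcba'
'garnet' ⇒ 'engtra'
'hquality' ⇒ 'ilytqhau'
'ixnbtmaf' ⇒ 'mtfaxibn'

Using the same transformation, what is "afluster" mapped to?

tsrefaul

In each case the input is transformed by: swap the front and back halves of the string, then swap each adjacent pair of characters (1↔2, 3↔4, ...).
On "afluster": the first step gives "steraflu", and the second then gives "tsrefaul".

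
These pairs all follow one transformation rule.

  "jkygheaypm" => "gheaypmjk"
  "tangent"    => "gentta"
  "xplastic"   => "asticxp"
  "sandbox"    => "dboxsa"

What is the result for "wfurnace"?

The rule is to move the first 2 characters to the end (rotate left by 2), then delete the first character.
Applying both steps to "wfurnace": "urnacewf", then "rnacewf".
(Check on "jkygheaypm": → "ygheaypmjk" → "gheaypmjk" ✓)

rnacewf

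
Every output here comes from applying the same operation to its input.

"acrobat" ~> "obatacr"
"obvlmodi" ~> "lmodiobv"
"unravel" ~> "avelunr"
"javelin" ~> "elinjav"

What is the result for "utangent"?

The rule is to move the first 3 characters to the end (rotate left by 3).
On "utangent" that produces "ngentuta".

ngentuta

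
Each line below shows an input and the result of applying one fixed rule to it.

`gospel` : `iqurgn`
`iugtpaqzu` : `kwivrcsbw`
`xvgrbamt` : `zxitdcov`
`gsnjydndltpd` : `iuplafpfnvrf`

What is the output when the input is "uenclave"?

wgpencxg

Looking at the pairs, the operation is to shift every letter 2 places forward in the alphabet (wrapping around).
On "uenclave" that produces "wgpencxg".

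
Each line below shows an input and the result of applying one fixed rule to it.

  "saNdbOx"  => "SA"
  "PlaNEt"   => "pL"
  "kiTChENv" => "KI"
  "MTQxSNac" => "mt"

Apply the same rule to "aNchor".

An

Looking at the pairs, the operation is to flip the case of every letter, then keep only the first 2 characters.
Starting from "aNchor": after the first operation, "AnCHOR"; after the second, "An".
(Check on "saNdbOx": → "SAnDBoX" → "SA" ✓)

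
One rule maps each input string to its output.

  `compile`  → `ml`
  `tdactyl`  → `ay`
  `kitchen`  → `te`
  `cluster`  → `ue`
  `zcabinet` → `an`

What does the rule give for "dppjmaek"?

pa

In each case the input is transformed by: keep one character in every 3, starting at position 3 (positions 3rd, 6th, 9th, ...).
Applying that to "dppjmaek" gives "pa".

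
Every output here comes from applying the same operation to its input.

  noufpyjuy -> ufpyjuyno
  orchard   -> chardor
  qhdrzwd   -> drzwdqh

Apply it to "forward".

What's happening: move the first 2 characters to the end (rotate left by 2).
Doing the same to "forward": "rwardfo".

rwardfo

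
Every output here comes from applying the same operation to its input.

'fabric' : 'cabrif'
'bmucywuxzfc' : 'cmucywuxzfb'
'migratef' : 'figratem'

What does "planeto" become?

olanetp

What's happening: swap the first and last characters.
So "planeto" becomes "olanetp".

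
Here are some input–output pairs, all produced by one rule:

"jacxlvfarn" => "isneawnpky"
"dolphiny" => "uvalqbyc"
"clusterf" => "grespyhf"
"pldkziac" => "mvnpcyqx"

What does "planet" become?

What's happening: shift every letter 13 places forward in the alphabet (wrapping around) — i.e. ROT13, then swap the front and back halves of the string.
Applying both steps to "planet": "cynarg", then "argcyn".
(Check on "dolphiny": → "qbycuval" → "uvalqbyc" ✓)

argcyn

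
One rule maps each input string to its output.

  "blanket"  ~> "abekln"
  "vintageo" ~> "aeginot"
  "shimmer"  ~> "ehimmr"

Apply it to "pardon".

adnop

The rule is to sort the characters into alphabetical order, then delete the last character.
"pardon" → "adnopr" → "adnop".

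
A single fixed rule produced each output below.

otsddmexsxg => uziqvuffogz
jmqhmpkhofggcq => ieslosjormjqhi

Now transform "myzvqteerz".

In each case the input is transformed by: move the last 3 characters to the front (rotate right by 3), then shift every letter 2 places forward in the alphabet (wrapping around).
Working it through for "myzvqteerz": intermediate "erzmyzvqte", final "gtboabxsvg".

gtboabxsvg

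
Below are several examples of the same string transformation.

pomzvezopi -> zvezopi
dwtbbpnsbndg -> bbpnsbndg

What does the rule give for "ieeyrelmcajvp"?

yrelmcajvp

Looking at the pairs, the operation is to delete the first 3 characters.
Applying that to "ieeyrelmcajvp" gives "yrelmcajvp".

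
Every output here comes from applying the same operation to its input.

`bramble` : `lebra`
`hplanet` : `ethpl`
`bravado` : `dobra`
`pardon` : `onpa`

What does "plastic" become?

icpla

In each case the input is transformed by: move the last 2 characters to the front (rotate right by 2), then delete the last 2 characters.
Starting from "plastic": after the first operation, "icplast"; after the second, "icpla".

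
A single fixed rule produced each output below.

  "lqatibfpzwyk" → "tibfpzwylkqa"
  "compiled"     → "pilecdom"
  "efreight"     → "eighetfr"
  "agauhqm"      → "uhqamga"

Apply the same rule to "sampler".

plesram

Each output is the input with this applied: swap the first and last characters, then move the first 3 characters to the end (rotate left by 3).
Starting from "sampler": after the first operation, "ramples"; after the second, "plesram".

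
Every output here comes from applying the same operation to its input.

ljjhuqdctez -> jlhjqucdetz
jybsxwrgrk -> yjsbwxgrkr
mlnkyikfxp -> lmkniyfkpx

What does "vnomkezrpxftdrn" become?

In each case the input is transformed by: swap each adjacent pair of characters (1↔2, 3↔4, ...).
On "vnomkezrpxftdrn" that produces "nvmoekrzxptfrdn".

nvmoekrzxptfrdn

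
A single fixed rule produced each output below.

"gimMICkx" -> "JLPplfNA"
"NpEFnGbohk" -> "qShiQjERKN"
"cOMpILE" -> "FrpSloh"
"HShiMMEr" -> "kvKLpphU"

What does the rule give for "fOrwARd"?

Looking at the pairs, the operation is to flip the case of every letter, then shift every letter 3 places forward in the alphabet (wrapping around).
For "fOrwARd", step one produces "FoRWarD"; step two turns that into "IrUZduG".

IrUZduG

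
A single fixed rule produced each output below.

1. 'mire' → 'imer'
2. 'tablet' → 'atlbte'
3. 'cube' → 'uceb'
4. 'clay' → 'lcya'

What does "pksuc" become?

kpusc

The rule is to swap each adjacent pair of characters (1↔2, 3↔4, ...).
Doing the same to "pksuc": "kpusc".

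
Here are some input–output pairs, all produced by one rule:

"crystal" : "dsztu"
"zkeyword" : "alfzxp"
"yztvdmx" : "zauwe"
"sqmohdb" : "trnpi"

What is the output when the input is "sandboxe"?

What's happening: delete the last 2 characters, then shift every letter 1 place forward in the alphabet (wrapping around).
On "sandboxe" that produces "tboecp".
(Check on "zkeyword": → "zkeywo" → "alfzxp" ✓)

tboecp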